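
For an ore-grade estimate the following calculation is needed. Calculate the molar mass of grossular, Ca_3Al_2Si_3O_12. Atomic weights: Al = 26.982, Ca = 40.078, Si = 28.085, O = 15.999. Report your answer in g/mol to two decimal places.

Ca: 3 × 40.078 = 120.2340
Al: 2 × 26.982 = 53.9640
Si: 3 × 28.085 = 84.2550
O: 12 × 15.999 = 191.9880
Summing the contributions gives the formula mass.

450.44 g/mol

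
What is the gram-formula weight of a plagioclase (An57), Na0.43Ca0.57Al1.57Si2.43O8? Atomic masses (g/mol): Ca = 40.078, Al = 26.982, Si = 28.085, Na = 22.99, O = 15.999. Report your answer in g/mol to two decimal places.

M = 0.43×22.99 + 0.57×40.078 + 1.57×26.982 + 2.43×28.085 + 8×15.999

271.33 g/mol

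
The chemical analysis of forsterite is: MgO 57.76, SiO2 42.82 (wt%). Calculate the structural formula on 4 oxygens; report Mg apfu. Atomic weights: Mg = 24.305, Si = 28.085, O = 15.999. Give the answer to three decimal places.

MgO (M=40.304): mol = 1.43311; Mg = 1.43311, O = 1.43311.
SiO2 (M=60.083): mol = 0.71268; Si = 0.71268, O = 1.42536.
ΣO = 2.85847; factor = 4/ΣO = 1.39935.
Mg apfu = 1.43311 × 1.39935 = 2.005.

2.005 Mg apfu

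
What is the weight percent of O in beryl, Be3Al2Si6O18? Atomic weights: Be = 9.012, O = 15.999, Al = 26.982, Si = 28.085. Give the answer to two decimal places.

53.58 weight percent

M(Be3Al2Si6O18) = 537.492 g/mol.
O contributes 18 × 15.999 = 287.982 g per mole.
287.982/537.492 = 0.5358 → 53.58%.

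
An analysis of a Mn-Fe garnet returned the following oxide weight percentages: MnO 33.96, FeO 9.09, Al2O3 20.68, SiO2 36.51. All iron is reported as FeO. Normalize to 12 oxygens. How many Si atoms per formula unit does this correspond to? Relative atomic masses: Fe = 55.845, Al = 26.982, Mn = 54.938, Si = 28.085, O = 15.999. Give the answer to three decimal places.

3.002 Si apfu

MnO: 33.96/70.937 = 0.47873 mol → 0.47873 mol Mn, 0.47873 mol O.
FeO: 9.09/71.844 = 0.12652 mol → 0.12652 mol Fe, 0.12652 mol O.
Al2O3: 20.68/101.961 = 0.20282 mol → 0.40564 mol Al, 0.60846 mol O.
SiO2: 36.51/60.083 = 0.60766 mol → 0.60766 mol Si, 1.21532 mol O.
Total oxygen = 2.42903 mol. Normalization factor = 12/2.42903 = 4.94024.
Si per 12 O = 0.60766 × 4.94024 = 3.002.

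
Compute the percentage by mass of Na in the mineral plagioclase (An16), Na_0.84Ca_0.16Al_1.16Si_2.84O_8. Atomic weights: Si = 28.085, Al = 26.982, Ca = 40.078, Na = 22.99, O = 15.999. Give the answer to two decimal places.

7.29 mass %

Formula mass = 0.84*22.99 + 0.16*40.078 + 1.16*26.982 + 2.84*28.085 + 8*15.999 = 264.777 g/mol, of which 19.312 g is Na.
So Na makes up 19.312/264.777 = 0.0729 of the mass, i.e. 7.29%.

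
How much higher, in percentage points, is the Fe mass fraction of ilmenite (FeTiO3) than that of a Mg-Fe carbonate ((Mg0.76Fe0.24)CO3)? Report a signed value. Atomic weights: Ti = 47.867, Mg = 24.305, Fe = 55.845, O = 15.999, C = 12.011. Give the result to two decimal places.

M(FeTiO3) = 151.709 g/mol, so wt% Fe = 55.845/151.709 × 100 = 36.81%.
M((Mg0.76Fe0.24)CO3) = 91.883 g/mol, so wt% Fe = 13.403/91.883 × 100 = 14.59%.
36.81 − 14.59 = 22.22 pp.

22.22 percentage points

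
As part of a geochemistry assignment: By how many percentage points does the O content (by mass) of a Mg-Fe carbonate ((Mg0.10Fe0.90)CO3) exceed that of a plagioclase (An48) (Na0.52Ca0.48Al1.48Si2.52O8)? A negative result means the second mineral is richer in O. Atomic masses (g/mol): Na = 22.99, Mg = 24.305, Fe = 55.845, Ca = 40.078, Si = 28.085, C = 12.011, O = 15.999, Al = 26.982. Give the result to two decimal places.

M((Mg0.10Fe0.90)CO3) = 112.699 g/mol, so wt% O = 47.997/112.699 × 100 = 42.59%.
M(Na0.52Ca0.48Al1.48Si2.52O8) = 269.892 g/mol, so wt% O = 127.992/269.892 × 100 = 47.42%.
42.59 − 47.42 = -4.83 pp.

-4.83 percentage points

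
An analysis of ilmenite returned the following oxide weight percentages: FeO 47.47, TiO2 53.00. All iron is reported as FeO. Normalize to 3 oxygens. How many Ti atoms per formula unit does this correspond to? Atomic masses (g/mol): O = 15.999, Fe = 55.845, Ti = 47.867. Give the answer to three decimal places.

FeO (M=71.844): mol = 0.66074; Fe = 0.66074, O = 0.66074.
TiO2 (M=79.865): mol = 0.66362; Ti = 0.66362, O = 1.32724.
ΣO = 1.98798; factor = 3/ΣO = 1.50907.
Ti apfu = 0.66362 × 1.50907 = 1.001.

1.001 Ti apfu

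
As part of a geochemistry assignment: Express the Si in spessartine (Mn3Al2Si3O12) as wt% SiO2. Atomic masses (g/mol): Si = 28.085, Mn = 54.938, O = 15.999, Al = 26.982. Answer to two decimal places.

36.41 wt%

Formula mass = 495.021 g/mol.
3 Si → 3.0000 mol SiO2 per formula unit; M(SiO2) = 60.083, so SiO2 mass = 180.249 g.
180.249/495.021 × 100 = 36.41 wt%.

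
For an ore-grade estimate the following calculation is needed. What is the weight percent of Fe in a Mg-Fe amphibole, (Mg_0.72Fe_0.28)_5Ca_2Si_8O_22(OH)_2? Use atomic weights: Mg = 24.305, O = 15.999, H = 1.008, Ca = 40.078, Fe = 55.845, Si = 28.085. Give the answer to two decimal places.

9.13 mass %

M((Mg_0.72Fe_0.28)_5Ca_2Si_8O_22(OH)_2) = 856.509 g/mol.
Fe contributes 1.40 × 55.845 = 78.183 g per mole.
78.183/856.509 = 0.0913 → 9.13%.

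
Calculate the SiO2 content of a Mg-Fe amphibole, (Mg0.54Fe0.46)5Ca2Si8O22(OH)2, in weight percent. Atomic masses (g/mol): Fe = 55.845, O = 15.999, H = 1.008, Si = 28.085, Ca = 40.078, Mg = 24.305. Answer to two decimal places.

54.32 wt%

Molar mass of (Mg0.54Fe0.46)5Ca2Si8O22(OH)2 = 2.70×24.305 + 2.30×55.845 + 2×40.078 + 8×28.085 + 24×15.999 + 2×1.008 = 884.895 g/mol.
Each formula unit contains 8 Si, equivalent to 8/1 = 8.0000 mol SiO2.
M(SiO2) = 1×28.085 + 2×15.999 = 60.083 g/mol.
Mass of SiO2 per formula unit = 8.0000 × 60.083 = 480.664 g.
SiO2 wt% = 480.664 / 884.895 × 100 = 54.32%.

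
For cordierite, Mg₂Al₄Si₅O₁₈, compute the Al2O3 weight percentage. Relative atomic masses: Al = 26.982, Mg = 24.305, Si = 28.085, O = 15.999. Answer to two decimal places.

34.86 wt%

M(Mg₂Al₄Si₅O₁₈) = 584.945 g/mol; M(Al2O3) = 101.961 g/mol.
Moles Al2O3 per formula unit = 4 Al ÷ 2 = 2.0000.
Al2O3 fraction = (2.0000 × 101.961) / 584.945 = 203.922/584.945 = 0.3486.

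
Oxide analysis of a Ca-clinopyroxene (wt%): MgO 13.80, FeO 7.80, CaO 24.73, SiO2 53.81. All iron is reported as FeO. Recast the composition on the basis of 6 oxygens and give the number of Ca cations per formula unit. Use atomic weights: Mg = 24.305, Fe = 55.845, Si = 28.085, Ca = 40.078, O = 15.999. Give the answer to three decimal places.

MgO (M=40.304): mol = 0.34240; Mg = 0.34240, O = 0.34240.
FeO (M=71.844): mol = 0.10857; Fe = 0.10857, O = 0.10857.
CaO (M=56.077): mol = 0.44100; Ca = 0.44100, O = 0.44100.
SiO2 (M=60.083): mol = 0.89559; Si = 0.89559, O = 1.79118.
ΣO = 2.68315; factor = 6/ΣO = 2.23618.
Ca apfu = 0.44100 × 2.23618 = 0.986.

0.986 Ca apfu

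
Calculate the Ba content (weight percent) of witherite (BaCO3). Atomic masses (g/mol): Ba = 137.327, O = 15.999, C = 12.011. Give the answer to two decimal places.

69.59 weight percent

Formula mass = 1×137.327 + 1×12.011 + 3×15.999 = 197.335 g/mol, of which 137.327 g is Ba.
So Ba makes up 137.327/197.335 = 0.6959 of the mass, i.e. 69.59%.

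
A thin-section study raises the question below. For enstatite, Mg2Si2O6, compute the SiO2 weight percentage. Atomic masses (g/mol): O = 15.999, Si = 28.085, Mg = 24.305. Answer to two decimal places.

M(Mg2Si2O6) = 200.774 g/mol; M(SiO2) = 60.083 g/mol.
Moles SiO2 per formula unit = 2 Si ÷ 1 = 2.0000.
SiO2 fraction = (2.0000 × 60.083) / 200.774 = 120.166/200.774 = 0.5985.

59.85 wt%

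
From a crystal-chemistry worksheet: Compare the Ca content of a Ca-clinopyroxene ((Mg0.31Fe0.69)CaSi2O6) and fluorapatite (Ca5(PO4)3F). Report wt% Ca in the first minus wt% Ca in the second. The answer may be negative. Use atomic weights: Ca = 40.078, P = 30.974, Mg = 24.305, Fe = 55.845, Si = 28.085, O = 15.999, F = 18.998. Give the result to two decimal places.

-22.92 percentage points

M((Mg0.31Fe0.69)CaSi2O6) = 238.310 g/mol, so wt% Ca = 40.078/238.310 × 100 = 16.82%.
M(Ca5(PO4)3F) = 504.298 g/mol, so wt% Ca = 200.390/504.298 × 100 = 39.74%.
16.82 − 39.74 = -22.92 pp.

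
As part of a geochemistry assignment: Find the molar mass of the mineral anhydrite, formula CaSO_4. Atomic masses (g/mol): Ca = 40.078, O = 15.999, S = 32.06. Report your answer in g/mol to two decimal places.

136.13 g/mol

M = 1×40.078 + 1×32.06 + 4×15.999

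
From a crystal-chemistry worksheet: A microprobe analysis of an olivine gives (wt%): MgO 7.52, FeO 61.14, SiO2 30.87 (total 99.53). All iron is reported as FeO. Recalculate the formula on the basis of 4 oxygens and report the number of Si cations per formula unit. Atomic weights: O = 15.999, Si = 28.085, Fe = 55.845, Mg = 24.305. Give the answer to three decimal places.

MgO: 7.52/40.304 = 0.18658 mol → 0.18658 mol Mg, 0.18658 mol O.
FeO: 61.14/71.844 = 0.85101 mol → 0.85101 mol Fe, 0.85101 mol O.
SiO2: 30.87/60.083 = 0.51379 mol → 0.51379 mol Si, 1.02758 mol O.
Total oxygen = 2.06517 mol. Normalization factor = 4/2.06517 = 1.93689.
Si per 4 O = 0.51379 × 1.93689 = 0.995.

0.995 Si apfu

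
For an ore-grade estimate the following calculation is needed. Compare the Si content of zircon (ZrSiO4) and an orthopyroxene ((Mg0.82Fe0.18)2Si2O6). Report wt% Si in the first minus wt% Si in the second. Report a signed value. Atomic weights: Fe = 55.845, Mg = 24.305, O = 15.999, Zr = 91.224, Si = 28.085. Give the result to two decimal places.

-11.16 percentage points

Si in ZrSiO4: molar mass 183.305 g/mol; 1×28.085 = 28.085 g → 15.32 wt%.
Si in (Mg0.82Fe0.18)2Si2O6: molar mass 212.128 g/mol; 2×28.085 = 56.170 g → 26.48 wt%.
Difference = 15.32 − 26.48 = -11.16 percentage points.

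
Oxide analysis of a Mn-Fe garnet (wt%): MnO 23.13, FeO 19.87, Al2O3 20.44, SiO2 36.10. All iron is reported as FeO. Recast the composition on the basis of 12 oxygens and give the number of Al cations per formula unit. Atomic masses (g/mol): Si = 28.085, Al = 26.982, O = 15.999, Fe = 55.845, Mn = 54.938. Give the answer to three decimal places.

MnO (M=70.937): mol = 0.32606; Mn = 0.32606, O = 0.32606.
FeO (M=71.844): mol = 0.27657; Fe = 0.27657, O = 0.27657.
Al2O3 (M=101.961): mol = 0.20047; Al = 0.40094, O = 0.60141.
SiO2 (M=60.083): mol = 0.60084; Si = 0.60084, O = 1.20168.
ΣO = 2.40572; factor = 12/ΣO = 4.98811.
Al apfu = 0.40094 × 4.98811 = 2.000.

2.000 Al apfu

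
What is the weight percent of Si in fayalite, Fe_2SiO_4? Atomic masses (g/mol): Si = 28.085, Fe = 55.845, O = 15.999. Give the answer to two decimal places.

13.78 wt%

Molar mass of Fe_2SiO_4: 2·55.845 + 1·28.085 + 4·15.999 = 203.771 g/mol.
Mass of Si per formula unit: 1 × 28.085 = 28.085 g.
Weight fraction Si = 28.085 / 203.771 = 0.1378.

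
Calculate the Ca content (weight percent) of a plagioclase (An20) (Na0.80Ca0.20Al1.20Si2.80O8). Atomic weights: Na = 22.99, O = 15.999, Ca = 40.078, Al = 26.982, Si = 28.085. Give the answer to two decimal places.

Molar mass of Na0.80Ca0.20Al1.20Si2.80O8: 0.80*22.99 + 0.20*40.078 + 1.20*26.982 + 2.80*28.085 + 8*15.999 = 265.416 g/mol.
Mass of Ca per formula unit: 0.20 × 40.078 = 8.016 g.
Weight fraction Ca = 8.016 / 265.416 = 0.0302.

3.02 weight percent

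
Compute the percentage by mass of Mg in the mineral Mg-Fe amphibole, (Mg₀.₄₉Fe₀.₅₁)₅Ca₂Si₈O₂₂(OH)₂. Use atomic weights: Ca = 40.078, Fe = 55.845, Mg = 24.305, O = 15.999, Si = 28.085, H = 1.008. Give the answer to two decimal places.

Molar mass of (Mg₀.₄₉Fe₀.₅₁)₅Ca₂Si₈O₂₂(OH)₂: 2.45*24.305 + 2.55*55.845 + 2*40.078 + 8*28.085 + 24*15.999 + 2*1.008 = 892.780 g/mol.
Mass of Mg per formula unit: 2.45 × 24.305 = 59.547 g.
Weight fraction Mg = 59.547 / 892.780 = 0.0667.

6.67 weight percent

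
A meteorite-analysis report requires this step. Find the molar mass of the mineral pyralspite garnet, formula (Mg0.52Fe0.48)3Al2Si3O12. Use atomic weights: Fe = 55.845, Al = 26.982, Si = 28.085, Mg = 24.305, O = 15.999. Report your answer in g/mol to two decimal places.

The formula mass is the sum 1.56×24.305 + 1.44×55.845 + 2×26.982 + 3×28.085 + 12×15.999.

448.54 g/mol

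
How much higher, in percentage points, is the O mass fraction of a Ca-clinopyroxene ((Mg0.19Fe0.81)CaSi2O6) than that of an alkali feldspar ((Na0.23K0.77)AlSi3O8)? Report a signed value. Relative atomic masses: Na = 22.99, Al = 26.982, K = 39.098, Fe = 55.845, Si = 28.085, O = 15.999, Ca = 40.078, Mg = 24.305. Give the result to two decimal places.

O in (Mg0.19Fe0.81)CaSi2O6: molar mass 242.094 g/mol; 6×15.999 = 95.994 g → 39.65 wt%.
O in (Na0.23K0.77)AlSi3O8: molar mass 274.622 g/mol; 8×15.999 = 127.992 g → 46.61 wt%.
Difference = 39.65 − 46.61 = -6.96 percentage points.

-6.96 percentage points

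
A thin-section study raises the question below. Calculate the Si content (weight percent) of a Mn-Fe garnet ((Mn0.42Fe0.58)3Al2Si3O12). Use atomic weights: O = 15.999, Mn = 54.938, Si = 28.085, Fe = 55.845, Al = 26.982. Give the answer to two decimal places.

M((Mn0.42Fe0.58)3Al2Si3O12) = 496.599 g/mol.
Si contributes 3 × 28.085 = 84.255 g per mole.
84.255/496.599 = 0.1697 → 16.97%.

16.97 weight percent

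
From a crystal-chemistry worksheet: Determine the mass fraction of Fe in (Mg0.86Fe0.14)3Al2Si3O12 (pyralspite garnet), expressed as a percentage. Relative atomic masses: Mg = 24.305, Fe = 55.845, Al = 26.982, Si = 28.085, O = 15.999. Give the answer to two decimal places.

5.63 mass %

Formula mass = 2.58·24.305 + 0.42·55.845 + 2·26.982 + 3·28.085 + 12·15.999 = 416.369 g/mol, of which 23.455 g is Fe.
So Fe makes up 23.455/416.369 = 0.0563 of the mass, i.e. 5.63%.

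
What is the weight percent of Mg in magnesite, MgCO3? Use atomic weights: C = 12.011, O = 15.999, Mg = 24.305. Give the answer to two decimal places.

Molar mass of MgCO3: 1×24.305 + 1×12.011 + 3×15.999 = 84.313 g/mol.
Mass of Mg per formula unit: 1 × 24.305 = 24.305 g.
Weight fraction Mg = 24.305 / 84.313 = 0.2883.

28.83 wt%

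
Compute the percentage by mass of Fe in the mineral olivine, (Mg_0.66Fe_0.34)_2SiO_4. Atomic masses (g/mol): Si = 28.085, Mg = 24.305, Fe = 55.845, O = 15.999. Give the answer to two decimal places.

23.42 wt%

Molar mass of (Mg_0.66Fe_0.34)_2SiO_4: 1.32·24.305 + 0.68·55.845 + 1·28.085 + 4·15.999 = 162.138 g/mol.
Mass of Fe per formula unit: 0.68 × 55.845 = 37.975 g.
Weight fraction Fe = 37.975 / 162.138 = 0.2342.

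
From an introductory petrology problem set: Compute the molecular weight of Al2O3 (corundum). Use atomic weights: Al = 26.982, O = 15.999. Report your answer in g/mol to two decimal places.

101.96 g/mol

Al: 2 × 26.982 = 53.9640
O: 3 × 15.999 = 47.9970
Summing the contributions gives the formula mass.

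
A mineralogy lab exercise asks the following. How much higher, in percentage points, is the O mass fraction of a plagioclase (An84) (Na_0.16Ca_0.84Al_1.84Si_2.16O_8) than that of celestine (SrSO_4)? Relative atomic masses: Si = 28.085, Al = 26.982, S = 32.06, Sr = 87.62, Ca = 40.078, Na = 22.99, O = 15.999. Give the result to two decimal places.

First mineral: 127.992 g O in 275.646 g formula = 46.43 wt% O.
Second mineral: 63.996 g O in 183.676 g formula = 34.84 wt% O.
46.43% − 34.84% gives a difference of 11.59 percentage points.

11.59 percentage points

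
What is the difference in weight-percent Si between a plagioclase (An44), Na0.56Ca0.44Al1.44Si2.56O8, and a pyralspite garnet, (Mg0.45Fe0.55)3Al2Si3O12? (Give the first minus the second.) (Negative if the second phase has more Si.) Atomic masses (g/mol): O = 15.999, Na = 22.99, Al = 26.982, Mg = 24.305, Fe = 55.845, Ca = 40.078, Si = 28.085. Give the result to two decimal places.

First mineral: 71.898 g Si in 269.252 g formula = 26.70 wt% Si.
Second mineral: 84.255 g Si in 455.163 g formula = 18.51 wt% Si.
26.70% − 18.51% gives a difference of 8.19 percentage points.

8.19 percentage points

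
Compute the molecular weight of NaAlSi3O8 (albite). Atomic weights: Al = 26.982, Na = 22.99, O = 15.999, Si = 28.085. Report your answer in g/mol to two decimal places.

262.22 g/mol

M = 1·22.99 + 1·26.982 + 3·28.085 + 8·15.999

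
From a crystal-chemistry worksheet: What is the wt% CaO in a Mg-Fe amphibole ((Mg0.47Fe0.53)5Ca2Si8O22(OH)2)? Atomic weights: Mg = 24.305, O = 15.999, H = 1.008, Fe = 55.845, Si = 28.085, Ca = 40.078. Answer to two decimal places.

12.52 wt%

Molar mass of (Mg0.47Fe0.53)5Ca2Si8O22(OH)2 = 2.35*24.305 + 2.65*55.845 + 2*40.078 + 8*28.085 + 24*15.999 + 2*1.008 = 895.934 g/mol.
Each formula unit contains 2 Ca, equivalent to 2/1 = 2.0000 mol CaO.
M(CaO) = 1×40.078 + 1×15.999 = 56.077 g/mol.
Mass of CaO per formula unit = 2.0000 × 56.077 = 112.154 g.
CaO wt% = 112.154 / 895.934 × 100 = 12.52%.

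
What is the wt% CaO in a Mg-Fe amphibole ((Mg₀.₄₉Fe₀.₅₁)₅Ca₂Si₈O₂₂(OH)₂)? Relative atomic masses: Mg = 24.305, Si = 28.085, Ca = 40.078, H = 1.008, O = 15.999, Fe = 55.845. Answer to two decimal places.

12.56 wt%

Formula mass = 892.780 g/mol.
2 Ca → 2.0000 mol CaO per formula unit; M(CaO) = 56.077, so CaO mass = 112.154 g.
112.154/892.780 × 100 = 12.56 wt%.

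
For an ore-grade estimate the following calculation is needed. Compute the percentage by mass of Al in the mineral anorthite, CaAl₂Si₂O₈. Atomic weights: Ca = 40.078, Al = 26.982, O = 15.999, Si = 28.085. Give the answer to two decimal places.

Molar mass of CaAl₂Si₂O₈: 1×40.078 + 2×26.982 + 2×28.085 + 8×15.999 = 278.204 g/mol.
Mass of Al per formula unit: 2 × 26.982 = 53.964 g.
Weight fraction Al = 53.964 / 278.204 = 0.1940.

19.40 mass %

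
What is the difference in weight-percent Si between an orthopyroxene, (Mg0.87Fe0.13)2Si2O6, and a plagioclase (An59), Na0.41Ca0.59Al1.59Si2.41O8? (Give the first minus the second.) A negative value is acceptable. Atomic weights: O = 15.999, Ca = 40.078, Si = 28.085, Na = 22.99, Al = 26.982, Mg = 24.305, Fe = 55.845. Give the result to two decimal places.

1.96 percentage points

First mineral: 56.170 g Si in 208.974 g formula = 26.88 wt% Si.
Second mineral: 67.685 g Si in 271.650 g formula = 24.92 wt% Si.
26.88% − 24.92% gives a difference of 1.96 percentage points.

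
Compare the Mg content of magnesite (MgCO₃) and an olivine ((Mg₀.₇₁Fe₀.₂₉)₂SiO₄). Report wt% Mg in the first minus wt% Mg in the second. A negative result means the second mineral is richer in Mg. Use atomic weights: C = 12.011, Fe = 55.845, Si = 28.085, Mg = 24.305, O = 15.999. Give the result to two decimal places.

7.12 percentage points

Mg in MgCO₃: molar mass 84.313 g/mol; 1×24.305 = 24.305 g → 28.83 wt%.
Mg in (Mg₀.₇₁Fe₀.₂₉)₂SiO₄: molar mass 158.984 g/mol; 1.42×24.305 = 34.513 g → 21.71 wt%.
Difference = 28.83 − 21.71 = 7.12 percentage points.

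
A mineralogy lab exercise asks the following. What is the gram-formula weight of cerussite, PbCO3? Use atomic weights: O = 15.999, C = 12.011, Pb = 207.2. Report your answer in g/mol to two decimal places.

267.21 g/mol

Pb: 1 × 207.2 = 207.2000
C: 1 × 12.011 = 12.0110
O: 3 × 15.999 = 47.9970
Summing the contributions gives the formula mass.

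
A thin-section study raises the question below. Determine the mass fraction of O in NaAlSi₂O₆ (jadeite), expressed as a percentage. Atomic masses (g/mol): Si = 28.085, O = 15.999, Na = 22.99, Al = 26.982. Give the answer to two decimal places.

47.49 wt%

Molar mass of NaAlSi₂O₆: 1×22.99 + 1×26.982 + 2×28.085 + 6×15.999 = 202.136 g/mol.
Mass of O per formula unit: 6 × 15.999 = 95.994 g.
Weight fraction O = 95.994 / 202.136 = 0.4749.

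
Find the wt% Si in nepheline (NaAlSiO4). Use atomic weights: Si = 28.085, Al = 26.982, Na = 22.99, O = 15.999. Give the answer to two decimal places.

Molar mass of NaAlSiO4: 1×22.99 + 1×26.982 + 1×28.085 + 4×15.999 = 142.053 g/mol.
Mass of Si per formula unit: 1 × 28.085 = 28.085 g.
Weight fraction Si = 28.085 / 142.053 = 0.1977.

19.77 wt%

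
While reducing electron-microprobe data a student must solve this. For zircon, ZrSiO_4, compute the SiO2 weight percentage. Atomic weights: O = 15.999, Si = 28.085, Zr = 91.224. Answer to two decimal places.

M(ZrSiO_4) = 183.305 g/mol; M(SiO2) = 60.083 g/mol.
Moles SiO2 per formula unit = 1 Si ÷ 1 = 1.0000.
SiO2 fraction = (1.0000 × 60.083) / 183.305 = 60.083/183.305 = 0.3278.

32.78 wt%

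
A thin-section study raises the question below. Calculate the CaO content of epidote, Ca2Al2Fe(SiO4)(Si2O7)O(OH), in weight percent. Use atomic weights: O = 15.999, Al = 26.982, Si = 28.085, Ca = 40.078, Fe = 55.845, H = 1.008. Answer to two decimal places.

23.21 wt%

M(Ca2Al2Fe(SiO4)(Si2O7)O(OH)) = 483.215 g/mol; M(CaO) = 56.077 g/mol.
Moles CaO per formula unit = 2 Ca ÷ 1 = 2.0000.
CaO fraction = (2.0000 × 56.077) / 483.215 = 112.154/483.215 = 0.2321.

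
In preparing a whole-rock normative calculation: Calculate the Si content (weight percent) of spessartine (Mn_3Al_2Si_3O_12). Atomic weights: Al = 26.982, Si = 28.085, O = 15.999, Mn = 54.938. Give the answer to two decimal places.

17.02 weight percent

Formula mass = 3*54.938 + 2*26.982 + 3*28.085 + 12*15.999 = 495.021 g/mol, of which 84.255 g is Si.
So Si makes up 84.255/495.021 = 0.1702 of the mass, i.e. 17.02%.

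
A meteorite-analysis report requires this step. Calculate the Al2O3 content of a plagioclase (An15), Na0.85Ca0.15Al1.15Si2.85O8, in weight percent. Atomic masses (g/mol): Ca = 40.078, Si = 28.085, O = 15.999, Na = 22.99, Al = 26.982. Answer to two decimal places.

Molar mass of Na0.85Ca0.15Al1.15Si2.85O8 = 0.85·22.99 + 0.15·40.078 + 1.15·26.982 + 2.85·28.085 + 8·15.999 = 264.617 g/mol.
Each formula unit contains 1.15 Al, equivalent to 1.15/2 = 0.5750 mol Al2O3.
M(Al2O3) = 2×26.982 + 3×15.999 = 101.961 g/mol.
Mass of Al2O3 per formula unit = 0.5750 × 101.961 = 58.628 g.
Al2O3 wt% = 58.628 / 264.617 × 100 = 22.16%.

22.16 wt%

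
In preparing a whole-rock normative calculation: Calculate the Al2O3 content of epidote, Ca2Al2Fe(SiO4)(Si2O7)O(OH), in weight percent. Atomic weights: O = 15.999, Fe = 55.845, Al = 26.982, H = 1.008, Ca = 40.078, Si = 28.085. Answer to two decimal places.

21.10 wt%

Formula mass = 483.215 g/mol.
2 Al → 1.0000 mol Al2O3 per formula unit; M(Al2O3) = 101.961, so Al2O3 mass = 101.961 g.
101.961/483.215 × 100 = 21.10 wt%.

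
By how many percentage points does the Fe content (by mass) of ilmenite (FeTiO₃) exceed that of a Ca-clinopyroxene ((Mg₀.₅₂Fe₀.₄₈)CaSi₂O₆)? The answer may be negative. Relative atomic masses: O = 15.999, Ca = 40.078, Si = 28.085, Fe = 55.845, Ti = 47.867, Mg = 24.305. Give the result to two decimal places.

Fe in FeTiO₃: molar mass 151.709 g/mol; 1×55.845 = 55.845 g → 36.81 wt%.
Fe in (Mg₀.₅₂Fe₀.₄₈)CaSi₂O₆: molar mass 231.686 g/mol; 0.48×55.845 = 26.806 g → 11.57 wt%.
Difference = 36.81 − 11.57 = 25.24 percentage points.

25.24 percentage points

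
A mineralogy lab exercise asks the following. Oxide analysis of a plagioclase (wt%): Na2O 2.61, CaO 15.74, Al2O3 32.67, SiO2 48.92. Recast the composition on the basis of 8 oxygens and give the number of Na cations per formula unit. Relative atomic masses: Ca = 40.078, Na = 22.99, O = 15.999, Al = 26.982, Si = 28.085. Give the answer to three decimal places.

0.231 Na apfu

Na2O (M=61.979): mol = 0.04211; Na = 0.08422, O = 0.04211.
CaO (M=56.077): mol = 0.28069; Ca = 0.28069, O = 0.28069.
Al2O3 (M=101.961): mol = 0.32042; Al = 0.64084, O = 0.96126.
SiO2 (M=60.083): mol = 0.81421; Si = 0.81421, O = 1.62842.
ΣO = 2.91248; factor = 8/ΣO = 2.74680.
Na apfu = 0.08422 × 2.74680 = 0.231.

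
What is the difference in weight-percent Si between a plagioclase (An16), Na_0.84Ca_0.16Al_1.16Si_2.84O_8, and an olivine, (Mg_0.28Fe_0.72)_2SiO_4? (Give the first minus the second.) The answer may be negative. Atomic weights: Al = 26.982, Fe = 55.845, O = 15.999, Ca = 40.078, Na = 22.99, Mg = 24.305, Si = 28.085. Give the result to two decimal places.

15.03 percentage points

First mineral: 79.761 g Si in 264.777 g formula = 30.12 wt% Si.
Second mineral: 28.085 g Si in 186.109 g formula = 15.09 wt% Si.
30.12% − 15.09% gives a difference of 15.03 percentage points.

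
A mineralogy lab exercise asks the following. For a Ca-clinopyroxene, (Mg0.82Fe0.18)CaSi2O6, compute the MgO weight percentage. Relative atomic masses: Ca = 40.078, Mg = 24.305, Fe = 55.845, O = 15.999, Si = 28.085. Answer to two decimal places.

M((Mg0.82Fe0.18)CaSi2O6) = 222.224 g/mol; M(MgO) = 40.304 g/mol.
Moles MgO per formula unit = 0.82 Mg ÷ 1 = 0.8200.
MgO fraction = (0.8200 × 40.304) / 222.224 = 33.049/222.224 = 0.1487.

14.87 wt%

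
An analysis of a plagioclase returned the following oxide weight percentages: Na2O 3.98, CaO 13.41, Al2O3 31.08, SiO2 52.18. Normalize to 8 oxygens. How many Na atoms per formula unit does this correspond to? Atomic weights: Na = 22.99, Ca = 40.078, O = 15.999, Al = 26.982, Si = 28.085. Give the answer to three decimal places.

0.348 Na apfu

Na2O: 3.98/61.979 = 0.06422 mol → 0.12844 mol Na, 0.06422 mol O.
CaO: 13.41/56.077 = 0.23914 mol → 0.23914 mol Ca, 0.23914 mol O.
Al2O3: 31.08/101.961 = 0.30482 mol → 0.60964 mol Al, 0.91446 mol O.
SiO2: 52.18/60.083 = 0.86847 mol → 0.86847 mol Si, 1.73694 mol O.
Total oxygen = 2.95476 mol. Normalization factor = 8/2.95476 = 2.70750.
Na per 8 O = 0.12844 × 2.70750 = 0.348.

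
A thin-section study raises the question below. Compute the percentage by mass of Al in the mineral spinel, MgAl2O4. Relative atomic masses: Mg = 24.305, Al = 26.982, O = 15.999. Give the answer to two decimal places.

37.93 weight percent

Molar mass of MgAl2O4: 1*24.305 + 2*26.982 + 4*15.999 = 142.265 g/mol.
Mass of Al per formula unit: 2 × 26.982 = 53.964 g.
Weight fraction Al = 53.964 / 142.265 = 0.3793.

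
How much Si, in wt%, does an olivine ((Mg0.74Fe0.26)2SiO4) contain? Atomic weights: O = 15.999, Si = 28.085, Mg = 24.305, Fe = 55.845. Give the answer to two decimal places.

Molar mass of (Mg0.74Fe0.26)2SiO4: 1.48×24.305 + 0.52×55.845 + 1×28.085 + 4×15.999 = 157.092 g/mol.
Mass of Si per formula unit: 1 × 28.085 = 28.085 g.
Weight fraction Si = 28.085 / 157.092 = 0.1788.

17.88 wt%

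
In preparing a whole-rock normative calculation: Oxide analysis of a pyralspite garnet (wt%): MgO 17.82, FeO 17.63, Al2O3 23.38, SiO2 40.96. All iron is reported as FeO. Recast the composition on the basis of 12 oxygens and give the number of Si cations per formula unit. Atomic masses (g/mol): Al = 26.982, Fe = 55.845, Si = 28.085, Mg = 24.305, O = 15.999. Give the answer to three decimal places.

2.987 Si apfu

17.82 wt% MgO ÷ 40.304 g/mol = 0.44214 mol, giving 0.44214 Mg and 0.44214 O.
17.63 wt% FeO ÷ 71.844 g/mol = 0.24539 mol, giving 0.24539 Fe and 0.24539 O.
23.38 wt% Al2O3 ÷ 101.961 g/mol = 0.22930 mol, giving 0.45860 Al and 0.68790 O.
40.96 wt% SiO2 ÷ 60.083 g/mol = 0.68172 mol, giving 0.68172 Si and 1.36344 O.
Oxygen sums to 2.73887; scaling by 12/2.73887 = 4.38137 puts the formula on 12 O.
Si: 0.68172 × 4.38137 = 2.987 atoms per formula unit.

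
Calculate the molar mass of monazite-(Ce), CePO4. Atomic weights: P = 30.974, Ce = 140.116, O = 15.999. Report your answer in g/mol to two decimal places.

235.09 g/mol

M = 1·140.116 + 1·30.974 + 4·15.999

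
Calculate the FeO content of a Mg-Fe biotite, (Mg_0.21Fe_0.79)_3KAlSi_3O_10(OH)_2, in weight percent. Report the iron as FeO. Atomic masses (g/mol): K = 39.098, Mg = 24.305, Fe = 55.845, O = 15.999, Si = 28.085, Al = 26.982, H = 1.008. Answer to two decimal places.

Formula mass = 492.004 g/mol.
2.37 Fe → 2.3700 mol FeO per formula unit; M(FeO) = 71.844, so FeO mass = 170.270 g.
170.270/492.004 × 100 = 34.61 wt%.

34.61 wt%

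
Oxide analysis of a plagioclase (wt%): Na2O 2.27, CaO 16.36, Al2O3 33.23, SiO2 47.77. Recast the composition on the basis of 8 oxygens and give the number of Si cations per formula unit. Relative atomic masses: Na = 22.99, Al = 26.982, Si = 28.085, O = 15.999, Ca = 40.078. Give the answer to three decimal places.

2.196 Si apfu

Na2O (M=61.979): mol = 0.03663; Na = 0.07326, O = 0.03663.
CaO (M=56.077): mol = 0.29174; Ca = 0.29174, O = 0.29174.
Al2O3 (M=101.961): mol = 0.32591; Al = 0.65182, O = 0.97773.
SiO2 (M=60.083): mol = 0.79507; Si = 0.79507, O = 1.59014.
ΣO = 2.89624; factor = 8/ΣO = 2.76220.
Si apfu = 0.79507 × 2.76220 = 2.196.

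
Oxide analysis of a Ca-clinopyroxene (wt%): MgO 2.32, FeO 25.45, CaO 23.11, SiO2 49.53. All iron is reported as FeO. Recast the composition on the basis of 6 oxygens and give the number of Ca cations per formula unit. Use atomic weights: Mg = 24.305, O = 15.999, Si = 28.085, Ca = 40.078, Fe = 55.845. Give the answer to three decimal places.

1.000 Ca apfu

MgO: 2.32/40.304 = 0.05756 mol → 0.05756 mol Mg, 0.05756 mol O.
FeO: 25.45/71.844 = 0.35424 mol → 0.35424 mol Fe, 0.35424 mol O.
CaO: 23.11/56.077 = 0.41211 mol → 0.41211 mol Ca, 0.41211 mol O.
SiO2: 49.53/60.083 = 0.82436 mol → 0.82436 mol Si, 1.64872 mol O.
Total oxygen = 2.47263 mol. Normalization factor = 6/2.47263 = 2.42657.
Ca per 6 O = 0.41211 × 2.42657 = 1.000.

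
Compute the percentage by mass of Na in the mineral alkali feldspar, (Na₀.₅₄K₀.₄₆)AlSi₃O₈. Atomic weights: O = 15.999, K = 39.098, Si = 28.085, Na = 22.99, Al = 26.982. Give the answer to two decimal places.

Molar mass of (Na₀.₅₄K₀.₄₆)AlSi₃O₈: 0.54·22.99 + 0.46·39.098 + 1·26.982 + 3·28.085 + 8·15.999 = 269.629 g/mol.
Mass of Na per formula unit: 0.54 × 22.99 = 12.415 g.
Weight fraction Na = 12.415 / 269.629 = 0.0460.

4.60 weight percent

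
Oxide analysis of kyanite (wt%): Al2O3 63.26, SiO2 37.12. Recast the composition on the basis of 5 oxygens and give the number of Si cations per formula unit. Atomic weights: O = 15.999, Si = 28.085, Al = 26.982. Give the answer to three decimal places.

0.997 Si apfu

Al2O3: 63.26/101.961 = 0.62043 mol → 1.24086 mol Al, 1.86129 mol O.
SiO2: 37.12/60.083 = 0.61781 mol → 0.61781 mol Si, 1.23562 mol O.
Total oxygen = 3.09691 mol. Normalization factor = 5/3.09691 = 1.61451.
Si per 5 O = 0.61781 × 1.61451 = 0.997.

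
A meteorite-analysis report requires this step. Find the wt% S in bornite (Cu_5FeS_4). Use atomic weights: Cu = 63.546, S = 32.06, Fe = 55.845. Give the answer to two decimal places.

25.56 wt%

M(Cu_5FeS_4) = 501.815 g/mol.
S contributes 4 × 32.06 = 128.240 g per mole.
128.240/501.815 = 0.2556 → 25.56%.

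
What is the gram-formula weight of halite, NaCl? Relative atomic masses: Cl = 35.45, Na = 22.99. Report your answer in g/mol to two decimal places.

58.44 g/mol

Na: 1 × 22.99 = 22.9900
Cl: 1 × 35.45 = 35.4500
Summing the contributions gives the formula mass.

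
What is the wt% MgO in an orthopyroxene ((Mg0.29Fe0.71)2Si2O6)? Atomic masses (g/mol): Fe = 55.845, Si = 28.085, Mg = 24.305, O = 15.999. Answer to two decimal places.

M((Mg0.29Fe0.71)2Si2O6) = 245.561 g/mol; M(MgO) = 40.304 g/mol.
Moles MgO per formula unit = 0.58 Mg ÷ 1 = 0.5800.
MgO fraction = (0.5800 × 40.304) / 245.561 = 23.376/245.561 = 0.0952.

9.52 wt%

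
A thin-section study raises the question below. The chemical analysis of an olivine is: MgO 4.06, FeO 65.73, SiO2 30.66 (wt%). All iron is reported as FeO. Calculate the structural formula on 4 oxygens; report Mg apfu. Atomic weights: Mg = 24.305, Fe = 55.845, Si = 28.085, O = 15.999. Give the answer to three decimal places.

0.198 Mg apfu

4.06 wt% MgO ÷ 40.304 g/mol = 0.10073 mol, giving 0.10073 Mg and 0.10073 O.
65.73 wt% FeO ÷ 71.844 g/mol = 0.91490 mol, giving 0.91490 Fe and 0.91490 O.
30.66 wt% SiO2 ÷ 60.083 g/mol = 0.51029 mol, giving 0.51029 Si and 1.02058 O.
Oxygen sums to 2.03621; scaling by 4/2.03621 = 1.96443 puts the formula on 4 O.
Mg: 0.10073 × 1.96443 = 0.198 atoms per formula unit.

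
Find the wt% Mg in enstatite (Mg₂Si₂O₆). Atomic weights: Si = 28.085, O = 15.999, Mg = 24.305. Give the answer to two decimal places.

24.21 mass %

M(Mg₂Si₂O₆) = 200.774 g/mol.
Mg contributes 2 × 24.305 = 48.610 g per mole.
48.610/200.774 = 0.2421 → 24.21%.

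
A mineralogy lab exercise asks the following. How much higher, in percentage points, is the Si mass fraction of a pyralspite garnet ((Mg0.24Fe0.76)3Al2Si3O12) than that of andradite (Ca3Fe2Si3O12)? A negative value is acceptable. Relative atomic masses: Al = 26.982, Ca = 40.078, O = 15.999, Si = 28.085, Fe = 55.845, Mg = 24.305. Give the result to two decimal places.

Si in (Mg0.24Fe0.76)3Al2Si3O12: molar mass 475.033 g/mol; 3×28.085 = 84.255 g → 17.74 wt%.
Si in Ca3Fe2Si3O12: molar mass 508.167 g/mol; 3×28.085 = 84.255 g → 16.58 wt%.
Difference = 17.74 − 16.58 = 1.16 percentage points.

1.16 percentage points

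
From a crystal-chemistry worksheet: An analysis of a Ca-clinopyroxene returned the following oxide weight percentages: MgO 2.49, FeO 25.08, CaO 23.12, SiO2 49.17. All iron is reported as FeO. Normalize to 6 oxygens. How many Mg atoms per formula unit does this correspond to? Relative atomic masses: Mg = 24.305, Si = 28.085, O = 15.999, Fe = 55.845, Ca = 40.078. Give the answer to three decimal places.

0.151 Mg apfu

MgO (M=40.304): mol = 0.06178; Mg = 0.06178, O = 0.06178.
FeO (M=71.844): mol = 0.34909; Fe = 0.34909, O = 0.34909.
CaO (M=56.077): mol = 0.41229; Ca = 0.41229, O = 0.41229.
SiO2 (M=60.083): mol = 0.81837; Si = 0.81837, O = 1.63674.
ΣO = 2.45990; factor = 6/ΣO = 2.43912.
Mg apfu = 0.06178 × 2.43912 = 0.151.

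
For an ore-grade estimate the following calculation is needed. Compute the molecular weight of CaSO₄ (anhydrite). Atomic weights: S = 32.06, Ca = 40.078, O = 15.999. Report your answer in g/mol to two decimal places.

The formula mass is the sum 1×40.078 + 1×32.06 + 4×15.999.

136.13 g/mol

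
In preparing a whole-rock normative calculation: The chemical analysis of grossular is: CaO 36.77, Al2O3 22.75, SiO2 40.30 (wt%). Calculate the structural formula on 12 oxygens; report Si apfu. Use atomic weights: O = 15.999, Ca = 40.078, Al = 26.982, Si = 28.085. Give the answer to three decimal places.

3.018 Si apfu

CaO: 36.77/56.077 = 0.65571 mol → 0.65571 mol Ca, 0.65571 mol O.
Al2O3: 22.75/101.961 = 0.22312 mol → 0.44624 mol Al, 0.66936 mol O.
SiO2: 40.30/60.083 = 0.67074 mol → 0.67074 mol Si, 1.34148 mol O.
Total oxygen = 2.66655 mol. Normalization factor = 12/2.66655 = 4.50020.
Si per 12 O = 0.67074 × 4.50020 = 3.018.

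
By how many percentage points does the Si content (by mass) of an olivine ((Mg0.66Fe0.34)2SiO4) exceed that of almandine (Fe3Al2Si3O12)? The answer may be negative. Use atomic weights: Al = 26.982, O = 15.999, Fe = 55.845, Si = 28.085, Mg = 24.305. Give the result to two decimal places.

0.39 percentage points

First mineral: 28.085 g Si in 162.138 g formula = 17.32 wt% Si.
Second mineral: 84.255 g Si in 497.742 g formula = 16.93 wt% Si.
17.32% − 16.93% gives a difference of 0.39 percentage points.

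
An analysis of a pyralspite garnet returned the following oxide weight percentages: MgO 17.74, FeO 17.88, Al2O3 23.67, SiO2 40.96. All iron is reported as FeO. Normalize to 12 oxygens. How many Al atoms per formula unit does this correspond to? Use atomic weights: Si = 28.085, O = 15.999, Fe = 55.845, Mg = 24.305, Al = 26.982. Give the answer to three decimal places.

MgO (M=40.304): mol = 0.44015; Mg = 0.44015, O = 0.44015.
FeO (M=71.844): mol = 0.24887; Fe = 0.24887, O = 0.24887.
Al2O3 (M=101.961): mol = 0.23215; Al = 0.46430, O = 0.69645.
SiO2 (M=60.083): mol = 0.68172; Si = 0.68172, O = 1.36344.
ΣO = 2.74891; factor = 12/ΣO = 4.36537.
Al apfu = 0.46430 × 4.36537 = 2.027.

2.027 Al apfu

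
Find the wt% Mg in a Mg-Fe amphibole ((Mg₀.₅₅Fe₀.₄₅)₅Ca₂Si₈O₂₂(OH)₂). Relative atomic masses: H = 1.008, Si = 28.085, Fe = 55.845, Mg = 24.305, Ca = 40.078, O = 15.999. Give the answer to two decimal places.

M((Mg₀.₅₅Fe₀.₄₅)₅Ca₂Si₈O₂₂(OH)₂) = 883.318 g/mol.
Mg contributes 2.75 × 24.305 = 66.839 g per mole.
66.839/883.318 = 0.0757 → 7.57%.

7.57 weight percent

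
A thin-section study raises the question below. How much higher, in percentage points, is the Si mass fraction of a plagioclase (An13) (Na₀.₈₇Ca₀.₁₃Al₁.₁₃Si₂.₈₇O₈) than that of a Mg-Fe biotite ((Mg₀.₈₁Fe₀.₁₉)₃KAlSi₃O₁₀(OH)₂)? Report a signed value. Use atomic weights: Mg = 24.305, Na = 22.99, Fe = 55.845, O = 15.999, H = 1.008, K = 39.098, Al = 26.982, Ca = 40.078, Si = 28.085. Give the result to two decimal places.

M(Na₀.₈₇Ca₀.₁₃Al₁.₁₃Si₂.₈₇O₈) = 264.297 g/mol, so wt% Si = 80.604/264.297 × 100 = 30.50%.
M((Mg₀.₈₁Fe₀.₁₉)₃KAlSi₃O₁₀(OH)₂) = 435.232 g/mol, so wt% Si = 84.255/435.232 × 100 = 19.36%.
30.50 − 19.36 = 11.14 pp.

11.14 percentage points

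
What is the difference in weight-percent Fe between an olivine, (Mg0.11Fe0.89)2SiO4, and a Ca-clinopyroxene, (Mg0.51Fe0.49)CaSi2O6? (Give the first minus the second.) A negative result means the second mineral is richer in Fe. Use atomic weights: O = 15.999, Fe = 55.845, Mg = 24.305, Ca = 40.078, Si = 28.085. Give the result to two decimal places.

M((Mg0.11Fe0.89)2SiO4) = 196.832 g/mol, so wt% Fe = 99.404/196.832 × 100 = 50.50%.
M((Mg0.51Fe0.49)CaSi2O6) = 232.002 g/mol, so wt% Fe = 27.364/232.002 × 100 = 11.79%.
50.50 − 11.79 = 38.71 pp.

38.71 percentage points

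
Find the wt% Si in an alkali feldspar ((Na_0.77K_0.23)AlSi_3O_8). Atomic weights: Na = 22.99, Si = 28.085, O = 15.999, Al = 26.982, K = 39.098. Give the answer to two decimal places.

M((Na_0.77K_0.23)AlSi_3O_8) = 265.924 g/mol.
Si contributes 3 × 28.085 = 84.255 g per mole.
84.255/265.924 = 0.3168 → 31.68%.

31.68 wt%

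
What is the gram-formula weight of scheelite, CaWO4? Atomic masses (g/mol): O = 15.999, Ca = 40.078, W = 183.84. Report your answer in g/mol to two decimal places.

M = 1(40.078) + 1(183.84) + 4(15.999)

287.91 g/mol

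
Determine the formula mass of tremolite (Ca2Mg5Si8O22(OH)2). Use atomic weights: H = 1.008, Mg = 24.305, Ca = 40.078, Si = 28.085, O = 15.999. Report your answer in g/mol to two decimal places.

812.35 g/mol

The formula mass is the sum 2×40.078 + 5×24.305 + 8×28.085 + 24×15.999 + 2×1.008.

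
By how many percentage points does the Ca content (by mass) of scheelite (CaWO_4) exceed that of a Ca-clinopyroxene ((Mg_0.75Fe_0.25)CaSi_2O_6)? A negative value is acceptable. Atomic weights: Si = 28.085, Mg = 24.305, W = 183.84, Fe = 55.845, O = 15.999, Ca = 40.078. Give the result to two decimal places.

-3.94 percentage points

M(CaWO_4) = 287.914 g/mol, so wt% Ca = 40.078/287.914 × 100 = 13.92%.
M((Mg_0.75Fe_0.25)CaSi_2O_6) = 224.432 g/mol, so wt% Ca = 40.078/224.432 × 100 = 17.86%.
13.92 − 17.86 = -3.94 pp.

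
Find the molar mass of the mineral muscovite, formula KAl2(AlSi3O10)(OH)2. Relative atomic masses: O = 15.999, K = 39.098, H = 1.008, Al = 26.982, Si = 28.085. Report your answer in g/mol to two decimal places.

M = 1*39.098 + 3*26.982 + 3*28.085 + 12*15.999 + 2*1.008

398.30 g/mol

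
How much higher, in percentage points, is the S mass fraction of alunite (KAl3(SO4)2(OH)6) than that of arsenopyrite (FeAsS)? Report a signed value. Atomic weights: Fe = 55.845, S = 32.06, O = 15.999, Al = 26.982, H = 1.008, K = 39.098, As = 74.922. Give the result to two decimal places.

-4.21 percentage points

M(KAl3(SO4)2(OH)6) = 414.198 g/mol, so wt% S = 64.120/414.198 × 100 = 15.48%.
M(FeAsS) = 162.827 g/mol, so wt% S = 32.060/162.827 × 100 = 19.69%.
15.48 − 19.69 = -4.21 pp.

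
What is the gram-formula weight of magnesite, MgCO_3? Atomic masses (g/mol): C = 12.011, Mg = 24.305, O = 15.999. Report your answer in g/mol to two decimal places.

M = 1(24.305) + 1(12.011) + 3(15.999)

84.31 g/mol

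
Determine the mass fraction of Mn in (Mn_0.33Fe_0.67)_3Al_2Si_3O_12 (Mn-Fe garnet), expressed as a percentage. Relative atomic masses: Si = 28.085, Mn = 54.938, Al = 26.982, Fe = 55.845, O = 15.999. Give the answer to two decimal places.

10.95 weight percent

Molar mass of (Mn_0.33Fe_0.67)_3Al_2Si_3O_12: 0.99·54.938 + 2.01·55.845 + 2·26.982 + 3·28.085 + 12·15.999 = 496.844 g/mol.
Mass of Mn per formula unit: 0.99 × 54.938 = 54.389 g.
Weight fraction Mn = 54.389 / 496.844 = 0.1095.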